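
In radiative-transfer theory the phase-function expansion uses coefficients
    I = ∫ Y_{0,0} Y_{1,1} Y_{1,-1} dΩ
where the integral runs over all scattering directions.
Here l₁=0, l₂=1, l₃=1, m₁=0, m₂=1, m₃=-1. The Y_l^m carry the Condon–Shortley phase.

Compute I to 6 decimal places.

-0.282095

Checks pass: Σm=0; 2 even; l₃=1∈[1,1].
(2·0+1)(2·1+1)(2·1+1) = 9
Δ: 0! 0! 2! / 3! → 1/3
sum: t=0:+1/1 = 1/1
3j²(0 1 1; 0 0 0) = Δ·Π!·Σ² = 1/3  (sign -1)
sum: t=0:+1/2 = 1/2
3j²(0 1 1; 0 1 -1) = Δ·Π!·Σ² = 1/3  (sign +1)
combine: 4πI² = 9·1/3·1/3 = 1/1
take √, sign -1: I = -0.28209479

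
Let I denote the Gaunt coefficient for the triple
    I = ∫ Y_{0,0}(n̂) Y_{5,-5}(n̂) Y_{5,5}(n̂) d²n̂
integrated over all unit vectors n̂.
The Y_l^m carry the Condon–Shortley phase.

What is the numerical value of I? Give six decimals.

Checks pass: Σm=0; 10 even; l₃=5∈[5,5].
(2·0+1)(2·5+1)(2·5+1) = 121
Δ: 0! 0! 10! / 11! → 1/11
sum: t=0:+1/14400 = 1/14400
3j²(0 5 5; 0 0 0) = Δ·Π!·Σ² = 1/11  (sign -1)
sum: t=0:+1/3628800 = 1/3628800
3j²(0 5 5; 0 -5 5) = Δ·Π!·Σ² = 1/11  (sign +1)
combine: 4πI² = 121·1/11·1/11 = 1/1
take √, sign -1: I = -0.28209479

-0.282095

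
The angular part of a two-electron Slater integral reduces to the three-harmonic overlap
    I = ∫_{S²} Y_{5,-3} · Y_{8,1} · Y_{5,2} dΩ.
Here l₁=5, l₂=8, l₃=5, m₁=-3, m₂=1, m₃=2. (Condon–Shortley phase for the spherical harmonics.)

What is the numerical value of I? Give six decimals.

0.157845

Checks pass: Σm=0; 18 even; l₃=5∈[3,13].
(2·5+1)(2·8+1)(2·5+1) = 2057
Δ: 8! 2! 8! / 19! → 1/37413090
sum: t=3:−1/1036800 t=4:+1/331776 t=5:−1/1036800 = 1/921600
3j²(5 8 5; 0 0 0) = Δ·Π!·Σ² = 490/46189  (sign -1)
sum: t=6:+1/2073600 t=7:−1/7257600 t=8:+1/406425600 = 47/135475200
3j²(5 8 5; -3 1 2) = Δ·Π!·Σ² = 6627/461890  (sign -1)
combine: 4πI² = 2057·490/46189·6627/461890 = 324723/1037153
take √, sign +1: I = 0.15784476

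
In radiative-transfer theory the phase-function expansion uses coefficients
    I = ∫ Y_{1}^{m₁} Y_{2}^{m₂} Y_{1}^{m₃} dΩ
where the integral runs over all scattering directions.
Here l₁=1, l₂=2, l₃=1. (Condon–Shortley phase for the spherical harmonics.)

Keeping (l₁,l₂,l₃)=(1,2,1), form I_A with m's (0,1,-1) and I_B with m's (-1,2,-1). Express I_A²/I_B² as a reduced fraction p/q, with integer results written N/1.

Same 1,2,1: normalisation and zero-m 3j drop out of the ratio.
A: Δ: 2! 0! 2! / 5! → 1/30; sum: t=1:−1/2 = -1/2; 3j²(1 2 1; 0 1 -1) = Δ·Π!·Σ² = 1/10  (sign -1)
B: Δ: 2! 0! 2! / 5! → 1/30; sum: t=2:+1/4 = 1/4; 3j²(1 2 1; -1 2 -1) = Δ·Π!·Σ² = 1/5  (sign +1)
I_A²/I_B² = (1/10)/(1/5) = 1/2

1/2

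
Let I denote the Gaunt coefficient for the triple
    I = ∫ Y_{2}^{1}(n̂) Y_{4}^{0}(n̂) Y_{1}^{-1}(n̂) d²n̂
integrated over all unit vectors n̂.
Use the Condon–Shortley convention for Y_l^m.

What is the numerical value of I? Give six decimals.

|2−4|≤1≤2+4 violated ⇒ I = 0

0.000000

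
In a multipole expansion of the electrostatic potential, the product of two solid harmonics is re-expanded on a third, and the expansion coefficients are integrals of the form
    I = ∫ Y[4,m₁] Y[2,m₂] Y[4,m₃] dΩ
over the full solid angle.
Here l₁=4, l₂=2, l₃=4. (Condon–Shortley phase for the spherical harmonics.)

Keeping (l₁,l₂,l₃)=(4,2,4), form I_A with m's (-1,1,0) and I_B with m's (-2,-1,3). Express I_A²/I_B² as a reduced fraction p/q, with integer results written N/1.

Shared (l₁,l₂,l₃)=(4,2,4): N and (l;000)² cancel in I_A²/I_B².
A: Δ = 2!·6!·2!/11! = 1/13860; Racah Σ t=1..2: t=1:−1/96 t=2:+1/72 = 1/288; ⇒ 3j(4 2 4; -1 1 0)² = 1/462, sgn +1
B: Δ = 2!·6!·2!/11! = 1/13860; Racah Σ t=0..1: t=0:+1/1440 t=1:−1/240 = -1/288; ⇒ 3j(4 2 4; -2 -1 3)² = 5/132, sgn +1
I_A²/I_B² = (1/462)/(5/132) = 2/35

2/35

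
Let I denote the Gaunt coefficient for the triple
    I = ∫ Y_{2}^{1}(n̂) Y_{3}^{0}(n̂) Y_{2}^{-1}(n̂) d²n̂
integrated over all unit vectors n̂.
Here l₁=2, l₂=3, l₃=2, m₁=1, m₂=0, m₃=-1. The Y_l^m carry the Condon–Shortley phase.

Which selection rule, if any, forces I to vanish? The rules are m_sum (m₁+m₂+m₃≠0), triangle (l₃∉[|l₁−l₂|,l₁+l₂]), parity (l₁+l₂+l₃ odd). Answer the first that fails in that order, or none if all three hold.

parity

Σmᵢ = 0  ✓
l₃∈[|l₁−l₂|,l₁+l₂]=[1,5], have l₃=2  ✓
Σlᵢ = 7 ⇒ odd  ✗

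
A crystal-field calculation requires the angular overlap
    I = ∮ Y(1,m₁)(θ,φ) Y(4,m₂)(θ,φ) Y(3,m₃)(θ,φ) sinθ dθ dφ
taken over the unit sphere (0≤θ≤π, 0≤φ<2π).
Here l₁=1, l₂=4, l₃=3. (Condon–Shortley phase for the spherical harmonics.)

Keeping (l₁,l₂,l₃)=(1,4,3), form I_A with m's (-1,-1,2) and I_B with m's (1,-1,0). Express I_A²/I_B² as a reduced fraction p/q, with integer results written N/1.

l's match ⇒ only the (l;m) 3-j factors differ between A and B.
A: triangle coeff Δ(1,4,3) = 1/252; Σ_t [2,2]: t=2:+1/240 = 1/240; (3j)²=1/84 [(1 4 3; -1 -1 2)], sign=-1
B: triangle coeff Δ(1,4,3) = 1/252; Σ_t [0,0]: t=0:+1/72 = 1/72; (3j)²=5/126 [(1 4 3; 1 -1 0)], sign=-1
I_A²/I_B² = (1/84)/(5/126) = 3/10

3/10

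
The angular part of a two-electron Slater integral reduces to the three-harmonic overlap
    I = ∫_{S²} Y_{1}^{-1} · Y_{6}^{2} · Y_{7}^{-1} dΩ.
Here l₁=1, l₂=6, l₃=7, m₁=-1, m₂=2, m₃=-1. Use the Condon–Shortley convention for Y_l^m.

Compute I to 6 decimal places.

m-sum 0 ✓  L=14 even ✓  5≤7≤7 ✓
Π(2lᵢ+1) = 3×13×15 = 585
triangle coeff Δ(1,6,7) = 1/1365
Σ_t [0,0]: t=0:+1/518400 = 1/518400
(3j)²=7/195 [(1 6 7; 0 0 0)], sign=-1
Σ_t [0,0]: t=0:+1/1935360 = 1/1935360
(3j)²=1/91 [(1 6 7; -1 2 -1)], sign=+1
⇒ 4πI² = 3/13
I = (-1)√(3/13/(4π)) = -0.13551395

-0.135514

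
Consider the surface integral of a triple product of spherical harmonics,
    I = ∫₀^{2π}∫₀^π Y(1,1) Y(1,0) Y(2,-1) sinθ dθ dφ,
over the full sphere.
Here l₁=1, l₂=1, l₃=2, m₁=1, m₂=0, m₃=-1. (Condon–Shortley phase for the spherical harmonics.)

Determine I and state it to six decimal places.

-0.218510

m-sum 0 ✓  L=4 even ✓  0≤2≤2 ✓
Π(2lᵢ+1) = 3×3×5 = 45
triangle coeff Δ(1,1,2) = 1/30
Σ_t [0,0]: t=0:+1/1 = 1/1
(3j)²=2/15 [(1 1 2; 0 0 0)], sign=+1
Σ_t [0,0]: t=0:+1/2 = 1/2
(3j)²=1/10 [(1 1 2; 1 0 -1)], sign=-1
⇒ 4πI² = 3/5
I = (-1)√(3/5/(4π)) = -0.21850969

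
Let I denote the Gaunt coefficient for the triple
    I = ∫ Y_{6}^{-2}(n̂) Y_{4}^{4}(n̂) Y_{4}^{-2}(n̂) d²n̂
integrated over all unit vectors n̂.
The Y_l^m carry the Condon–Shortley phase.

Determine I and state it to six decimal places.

Checks pass: Σm=0; 14 even; l₃=4∈[2,10].
(2·6+1)(2·4+1)(2·4+1) = 1053
Δ: 6! 6! 2! / 15! → 1/1261260
sum: t=2:+1/4608 t=3:−1/1296 t=4:+1/4608 = -7/20736
3j²(6 4 4; 0 0 0) = Δ·Π!·Σ² = 20/1287  (sign -1)
sum: t=6:+1/69120 = 1/69120
3j²(6 4 4; -2 4 -2) = Δ·Π!·Σ² = 4/429  (sign +1)
combine: 4πI² = 1053·20/1287·4/429 = 240/1573
take √, sign -1: I = -0.11018851

-0.110189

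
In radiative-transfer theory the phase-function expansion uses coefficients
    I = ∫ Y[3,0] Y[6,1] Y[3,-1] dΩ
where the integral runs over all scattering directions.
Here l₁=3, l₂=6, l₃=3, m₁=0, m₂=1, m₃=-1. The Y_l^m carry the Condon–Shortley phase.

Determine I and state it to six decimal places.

-0.221775

m-sum 0 ✓  L=12 even ✓  3≤3≤9 ✓
Π(2lᵢ+1) = 7×13×7 = 637
triangle coeff Δ(3,6,3) = 1/12012
Σ_t [3,3]: t=3:−1/1296 = -1/1296
(3j)²=100/3003 [(3 6 3; 0 0 0)], sign=+1
Σ_t [3,3]: t=3:−1/1728 = -1/1728
(3j)²=25/858 [(3 6 3; 0 1 -1)], sign=-1
⇒ 4πI² = 8750/14157
I = (-1)√(8750/14157/(4π)) = -0.22177545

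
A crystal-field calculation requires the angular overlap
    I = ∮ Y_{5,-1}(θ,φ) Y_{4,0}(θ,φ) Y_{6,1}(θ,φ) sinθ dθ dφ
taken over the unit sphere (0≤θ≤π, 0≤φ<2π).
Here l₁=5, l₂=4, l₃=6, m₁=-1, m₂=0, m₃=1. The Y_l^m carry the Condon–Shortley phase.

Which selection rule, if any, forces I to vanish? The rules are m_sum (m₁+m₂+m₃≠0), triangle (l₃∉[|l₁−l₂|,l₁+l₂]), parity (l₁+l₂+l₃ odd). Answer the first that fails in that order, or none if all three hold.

parity

m₁+m₂+m₃ = -1 + 0 + 1 = 0  ✓
triangle: |5−4|=1 ≤ l₃=6 ≤ 5+4=9  ✓
parity: l₁+l₂+l₃ = 15 is odd  ✗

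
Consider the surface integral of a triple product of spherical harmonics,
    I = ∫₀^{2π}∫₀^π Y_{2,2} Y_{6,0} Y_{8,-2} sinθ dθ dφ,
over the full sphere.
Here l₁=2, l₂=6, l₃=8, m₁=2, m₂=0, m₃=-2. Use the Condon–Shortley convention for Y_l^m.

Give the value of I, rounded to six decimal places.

0.122977

m-sum 0 ✓  L=16 even ✓  4≤8≤8 ✓
Π(2lᵢ+1) = 5×13×17 = 1105
triangle coeff Δ(2,6,8) = 1/30940
Σ_t [0,0]: t=0:+1/2073600 = 1/2073600
(3j)²=28/1105 [(2 6 8; 0 0 0)], sign=+1
Σ_t [0,0]: t=0:+1/12441600 = 1/12441600
(3j)²=3/442 [(2 6 8; 2 0 -2)], sign=+1
⇒ 4πI² = 42/221
I = (+1)√(42/221/(4π)) = 0.12297691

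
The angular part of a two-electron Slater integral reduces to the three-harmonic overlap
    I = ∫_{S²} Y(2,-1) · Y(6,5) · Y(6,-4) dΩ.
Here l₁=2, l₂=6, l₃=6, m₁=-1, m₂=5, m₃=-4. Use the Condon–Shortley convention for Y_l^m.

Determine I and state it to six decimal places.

-0.197649

Rules hold: Σm=0, L=14 even, 4≤6≤8.
N = 5·13·13 = 845
Δ = 2!·2!·10!/15! = 1/90090
Racah Σ t=0..2: t=0:+1/69120 t=1:−1/14400 t=2:+1/69120 = -7/172800
⇒ 3j(2 6 6; 0 0 0)² = 14/715, sgn -1
Racah Σ t=1..2: t=1:−1/7257600 t=2:+1/725760 = 1/806400
⇒ 3j(2 6 6; -1 5 -4)² = 27/910, sgn +1
4πI² = N·(3j₀)²·(3jₘ)² = 27/55
I = -1·√(0.490909/4π) = -0.19764945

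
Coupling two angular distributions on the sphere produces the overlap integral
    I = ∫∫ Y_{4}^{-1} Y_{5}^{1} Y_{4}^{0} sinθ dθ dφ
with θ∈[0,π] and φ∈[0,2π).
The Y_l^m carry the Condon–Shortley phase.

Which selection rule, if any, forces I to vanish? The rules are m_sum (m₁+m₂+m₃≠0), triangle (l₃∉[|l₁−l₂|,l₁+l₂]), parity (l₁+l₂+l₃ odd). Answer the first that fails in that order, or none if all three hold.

azimuthal sum: -1 + 1 + 0 = 0  ✓
1 ≤ 4 ≤ 9 (triangle on l)  ✓
L = 4 + 5 + 4 = 13 (odd)  ✗

parity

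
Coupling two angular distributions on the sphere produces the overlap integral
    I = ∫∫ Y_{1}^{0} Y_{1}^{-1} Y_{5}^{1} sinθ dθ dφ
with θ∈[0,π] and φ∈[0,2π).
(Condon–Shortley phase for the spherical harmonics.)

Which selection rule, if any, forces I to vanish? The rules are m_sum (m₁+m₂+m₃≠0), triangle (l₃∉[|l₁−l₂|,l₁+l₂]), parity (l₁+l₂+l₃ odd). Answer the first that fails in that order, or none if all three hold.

azimuthal sum: 0 − 1 + 1 = 0  ✓
0 ≤ 5 ≤ 2 (triangle on l)  ✗
L = 1 + 1 + 5 = 7 (odd)

triangle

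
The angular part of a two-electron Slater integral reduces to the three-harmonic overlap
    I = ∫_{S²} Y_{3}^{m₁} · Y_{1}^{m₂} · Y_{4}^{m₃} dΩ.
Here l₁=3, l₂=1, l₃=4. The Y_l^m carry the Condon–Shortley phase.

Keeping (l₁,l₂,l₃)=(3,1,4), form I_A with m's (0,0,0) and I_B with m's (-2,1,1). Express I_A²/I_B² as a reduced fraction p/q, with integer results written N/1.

16/3

Shared (l₁,l₂,l₃)=(3,1,4): N and (l;000)² cancel in I_A²/I_B².
A: Δ = 0!·6!·2!/9! = 1/252; Racah Σ t=0..0: t=0:+1/36 = 1/36; ⇒ 3j(3 1 4; 0 0 0)² = 4/63, sgn +1
B: Δ = 0!·6!·2!/9! = 1/252; Racah Σ t=0..0: t=0:+1/240 = 1/240; ⇒ 3j(3 1 4; -2 1 1)² = 1/84, sgn -1
I_A²/I_B² = (4/63)/(1/84) = 16/3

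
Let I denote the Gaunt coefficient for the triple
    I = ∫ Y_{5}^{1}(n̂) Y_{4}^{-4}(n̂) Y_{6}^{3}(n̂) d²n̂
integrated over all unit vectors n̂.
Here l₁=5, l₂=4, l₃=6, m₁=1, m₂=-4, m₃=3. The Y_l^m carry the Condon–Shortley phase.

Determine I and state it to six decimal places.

L=15 odd ⇒ parity kills the (l;000) factor ⇒ I = 0

0.000000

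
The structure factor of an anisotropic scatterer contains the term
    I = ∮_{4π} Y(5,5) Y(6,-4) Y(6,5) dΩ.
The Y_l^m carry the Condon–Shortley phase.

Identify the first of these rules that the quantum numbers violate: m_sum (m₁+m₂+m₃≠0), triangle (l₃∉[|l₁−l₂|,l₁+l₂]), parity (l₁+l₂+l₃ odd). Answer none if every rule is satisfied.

azimuthal sum: 5 − 4 + 5 = 6  ✗
1 ≤ 6 ≤ 11 (triangle on l)
L = 5 + 6 + 6 = 17 (odd)

m_sum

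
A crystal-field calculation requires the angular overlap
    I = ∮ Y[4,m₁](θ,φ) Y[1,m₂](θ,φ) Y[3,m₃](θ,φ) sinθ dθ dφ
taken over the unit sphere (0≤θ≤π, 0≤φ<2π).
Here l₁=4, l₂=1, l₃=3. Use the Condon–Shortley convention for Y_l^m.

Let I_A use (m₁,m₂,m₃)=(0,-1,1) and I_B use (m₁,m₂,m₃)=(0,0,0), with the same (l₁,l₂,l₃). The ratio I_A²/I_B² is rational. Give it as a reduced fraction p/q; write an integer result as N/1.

Same 4,1,3: normalisation and zero-m 3j drop out of the ratio.
A: Δ: 2! 6! 0! / 9! → 1/252; sum: t=0:+1/96 = 1/96; 3j²(4 1 3; 0 -1 1) = Δ·Π!·Σ² = 1/42  (sign +1)
B: Δ: 2! 6! 0! / 9! → 1/252; sum: t=1:−1/36 = -1/36; 3j²(4 1 3; 0 0 0) = Δ·Π!·Σ² = 4/63  (sign +1)
I_A²/I_B² = (1/42)/(4/63) = 3/8

3/8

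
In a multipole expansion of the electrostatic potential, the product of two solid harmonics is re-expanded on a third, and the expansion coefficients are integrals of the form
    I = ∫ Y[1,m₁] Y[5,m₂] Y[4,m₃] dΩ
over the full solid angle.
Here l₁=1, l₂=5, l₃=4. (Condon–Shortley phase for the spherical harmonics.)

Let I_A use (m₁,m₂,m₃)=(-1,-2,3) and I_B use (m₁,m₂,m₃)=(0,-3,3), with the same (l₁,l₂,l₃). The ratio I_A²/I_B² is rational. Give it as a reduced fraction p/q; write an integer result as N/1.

Shared (l₁,l₂,l₃)=(1,5,4): N and (l;000)² cancel in I_A²/I_B².
A: Δ = 2!·0!·8!/11! = 1/495; Racah Σ t=2..2: t=2:+1/10080 = 1/10080; ⇒ 3j(1 5 4; -1 -2 3)² = 1/165, sgn -1
B: Δ = 2!·0!·8!/11! = 1/495; Racah Σ t=1..1: t=1:−1/5040 = -1/5040; ⇒ 3j(1 5 4; 0 -3 3)² = 16/495, sgn +1
I_A²/I_B² = (1/165)/(16/495) = 3/16

3/16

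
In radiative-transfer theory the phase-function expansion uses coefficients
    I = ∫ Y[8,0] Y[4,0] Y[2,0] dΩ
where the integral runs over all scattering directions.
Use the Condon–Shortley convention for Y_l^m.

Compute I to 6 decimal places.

triangle: need 4≤l₃≤12, have 2; I=0

0.000000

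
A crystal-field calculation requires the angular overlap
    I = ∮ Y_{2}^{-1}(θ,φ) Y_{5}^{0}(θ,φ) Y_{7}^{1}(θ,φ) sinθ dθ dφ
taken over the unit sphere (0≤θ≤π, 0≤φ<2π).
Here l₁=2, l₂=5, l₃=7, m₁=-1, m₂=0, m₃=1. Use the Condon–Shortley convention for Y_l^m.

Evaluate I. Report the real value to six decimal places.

Rules hold: Σm=0, L=14 even, 3≤7≤7.
N = 5·11·15 = 825
Δ = 0!·4!·10!/15! = 1/15015
Racah Σ t=0..0: t=0:+1/57600 = 1/57600
⇒ 3j(2 5 7; 0 0 0)² = 21/715, sgn -1
Racah Σ t=0..0: t=0:+1/86400 = 1/86400
⇒ 3j(2 5 7; -1 0 1)² = 16/715, sgn +1
4πI² = N·(3j₀)²·(3jₘ)² = 1008/1859
I = -1·√(0.542227/4π) = -0.20772350

-0.207724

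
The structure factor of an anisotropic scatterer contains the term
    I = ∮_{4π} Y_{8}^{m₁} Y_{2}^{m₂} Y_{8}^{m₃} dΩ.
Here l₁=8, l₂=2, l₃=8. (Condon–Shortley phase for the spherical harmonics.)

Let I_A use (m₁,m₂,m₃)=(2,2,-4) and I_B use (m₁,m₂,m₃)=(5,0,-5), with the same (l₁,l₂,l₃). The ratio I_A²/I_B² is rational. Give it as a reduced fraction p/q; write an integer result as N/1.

660/1

Same 8,2,8: normalisation and zero-m 3j drop out of the ratio.
A: Δ: 2! 14! 2! / 19! → 1/348840; sum: t=2:+1/348364800 = 1/348364800; 3j²(8 2 8; 2 2 -4) = Δ·Π!·Σ² = 11/646  (sign +1)
B: Δ: 2! 14! 2! / 19! → 1/348840; sum: t=0:+1/958003200 t=1:−1/958003200 t=2:+1/24908083200 = 1/24908083200; 3j²(8 2 8; 5 0 -5) = Δ·Π!·Σ² = 1/38760  (sign -1)
I_A²/I_B² = (11/646)/(1/38760) = 660/1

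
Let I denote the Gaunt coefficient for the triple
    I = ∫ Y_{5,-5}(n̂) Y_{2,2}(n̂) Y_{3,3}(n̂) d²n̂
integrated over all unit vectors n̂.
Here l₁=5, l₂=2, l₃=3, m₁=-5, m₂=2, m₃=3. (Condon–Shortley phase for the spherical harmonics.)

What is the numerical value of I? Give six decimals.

-0.347235

m-sum 0 ✓  L=10 even ✓  3≤3≤7 ✓
Π(2lᵢ+1) = 11×5×7 = 385
triangle coeff Δ(5,2,3) = 1/2310
Σ_t [2,2]: t=2:+1/144 = 1/144
(3j)²=10/231 [(5 2 3; 0 0 0)], sign=-1
Σ_t [4,4]: t=4:+1/17280 = 1/17280
(3j)²=1/11 [(5 2 3; -5 2 3)], sign=+1
⇒ 4πI² = 50/33
I = (-1)√(50/33/(4π)) = -0.34723469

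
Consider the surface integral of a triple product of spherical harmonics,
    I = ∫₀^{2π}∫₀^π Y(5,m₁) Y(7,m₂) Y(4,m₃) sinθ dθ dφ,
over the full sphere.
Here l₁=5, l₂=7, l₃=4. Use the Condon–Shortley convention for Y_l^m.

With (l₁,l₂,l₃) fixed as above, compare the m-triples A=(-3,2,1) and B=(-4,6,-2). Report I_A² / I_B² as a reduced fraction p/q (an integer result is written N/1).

26569/5148

Shared (l₁,l₂,l₃)=(5,7,4): N and (l;000)² cancel in I_A²/I_B².
A: Δ = 8!·2!·6!/17! = 1/6126120; Racah Σ t=6..8: t=6:+1/103680 t=7:−1/241920 t=8:+1/9676800 = 163/29030400; ⇒ 3j(5 7 4; -3 2 1)² = 26569/2042040, sgn -1
B: Δ = 8!·2!·6!/17! = 1/6126120; Racah Σ t=7..8: t=7:−1/7257600 t=8:+1/4838400 = 1/14515200; ⇒ 3j(5 7 4; -4 6 -2)² = 3/1190, sgn +1
I_A²/I_B² = (26569/2042040)/(3/1190) = 26569/5148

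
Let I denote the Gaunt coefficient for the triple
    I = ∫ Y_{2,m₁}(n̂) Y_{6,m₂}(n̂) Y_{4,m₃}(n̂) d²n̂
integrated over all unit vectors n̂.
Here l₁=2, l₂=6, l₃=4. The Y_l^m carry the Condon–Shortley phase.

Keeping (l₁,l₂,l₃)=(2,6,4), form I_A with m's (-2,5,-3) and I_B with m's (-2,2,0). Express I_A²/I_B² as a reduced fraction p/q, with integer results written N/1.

33/7

l's match ⇒ only the (l;m) 3-j factors differ between A and B.
A: triangle coeff Δ(2,6,4) = 1/6435; Σ_t [4,4]: t=4:+1/120960 = 1/120960; (3j)²=2/39 [(2 6 4; -2 5 -3)], sign=-1
B: triangle coeff Δ(2,6,4) = 1/6435; Σ_t [4,4]: t=4:+1/13824 = 1/13824; (3j)²=14/1287 [(2 6 4; -2 2 0)], sign=+1
I_A²/I_B² = (2/39)/(14/1287) = 33/7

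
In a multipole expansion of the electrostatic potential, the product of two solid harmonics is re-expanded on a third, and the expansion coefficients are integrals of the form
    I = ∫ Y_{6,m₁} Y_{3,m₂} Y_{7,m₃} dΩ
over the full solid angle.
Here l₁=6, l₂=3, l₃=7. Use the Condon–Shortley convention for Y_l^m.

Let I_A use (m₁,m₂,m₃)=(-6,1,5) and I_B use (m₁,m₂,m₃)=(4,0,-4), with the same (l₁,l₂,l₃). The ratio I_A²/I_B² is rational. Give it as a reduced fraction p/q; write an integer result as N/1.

99/32

l's match ⇒ only the (l;m) 3-j factors differ between A and B.
A: triangle coeff Δ(6,3,7) = 1/2042040; Σ_t [2,2]: t=2:+1/29030400 = 1/29030400; (3j)²=99/7735 [(6 3 7; -6 1 5)], sign=+1
B: triangle coeff Δ(6,3,7) = 1/2042040; Σ_t [0,2]: t=0:+1/967680 t=1:−1/1451520 t=2:+1/43545600 = 1/2721600; (3j)²=32/7735 [(6 3 7; 4 0 -4)], sign=-1
I_A²/I_B² = (99/7735)/(32/7735) = 99/32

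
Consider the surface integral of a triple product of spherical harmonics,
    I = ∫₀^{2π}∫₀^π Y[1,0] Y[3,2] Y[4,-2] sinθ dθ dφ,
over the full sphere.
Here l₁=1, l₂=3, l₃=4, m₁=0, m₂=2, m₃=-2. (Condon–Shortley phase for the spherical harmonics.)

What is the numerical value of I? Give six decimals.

0.213244

m-sum 0 ✓  L=8 even ✓  2≤4≤4 ✓
Π(2lᵢ+1) = 3×7×9 = 189
triangle coeff Δ(1,3,4) = 1/252
Σ_t [0,0]: t=0:+1/36 = 1/36
(3j)²=4/63 [(1 3 4; 0 0 0)], sign=+1
Σ_t [0,0]: t=0:+1/120 = 1/120
(3j)²=1/21 [(1 3 4; 0 2 -2)], sign=+1
⇒ 4πI² = 4/7
I = (+1)√(4/7/(4π)) = 0.21324362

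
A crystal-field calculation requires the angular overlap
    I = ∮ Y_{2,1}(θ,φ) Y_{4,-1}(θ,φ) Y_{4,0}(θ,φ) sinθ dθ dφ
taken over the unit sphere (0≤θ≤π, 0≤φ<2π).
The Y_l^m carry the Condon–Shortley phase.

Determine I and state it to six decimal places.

-0.044869

m-sum 0 ✓  L=10 even ✓  2≤4≤6 ✓
Π(2lᵢ+1) = 5×9×9 = 405
triangle coeff Δ(2,4,4) = 1/13860
Σ_t [0,2]: t=0:+1/192 t=1:−1/36 t=2:+1/192 = -5/288
(3j)²=20/693 [(2 4 4; 0 0 0)], sign=-1
Σ_t [0,1]: t=0:+1/72 t=1:−1/96 = 1/288
(3j)²=1/462 [(2 4 4; 1 -1 0)], sign=+1
⇒ 4πI² = 150/5929
I = (-1)√(150/5929/(4π)) = -0.04486937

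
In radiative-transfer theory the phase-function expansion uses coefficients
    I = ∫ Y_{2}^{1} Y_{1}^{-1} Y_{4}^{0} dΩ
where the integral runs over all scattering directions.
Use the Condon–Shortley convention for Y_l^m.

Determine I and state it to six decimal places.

0.000000

l₃=4 ∉ [1,3] — triangle fails ⇒ I = 0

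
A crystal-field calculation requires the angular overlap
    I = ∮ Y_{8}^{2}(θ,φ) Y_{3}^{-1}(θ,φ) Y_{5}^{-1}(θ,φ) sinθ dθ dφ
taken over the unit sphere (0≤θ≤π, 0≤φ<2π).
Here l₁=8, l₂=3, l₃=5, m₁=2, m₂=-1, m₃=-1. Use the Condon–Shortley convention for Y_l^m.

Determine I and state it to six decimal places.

0.235633

Checks pass: Σm=0; 16 even; l₃=5∈[5,11].
(2·8+1)(2·3+1)(2·5+1) = 1309
Δ: 6! 10! 0! / 17! → 1/136136
sum: t=3:−1/518400 = -1/518400
3j²(8 3 5; 0 0 0) = Δ·Π!·Σ² = 56/2431  (sign +1)
sum: t=2:+1/829440 = 1/829440
3j²(8 3 5; 2 -1 -1) = Δ·Π!·Σ² = 225/9724  (sign +1)
combine: 4πI² = 1309·56/2431·225/9724 = 22050/31603
take √, sign +1: I = 0.23563251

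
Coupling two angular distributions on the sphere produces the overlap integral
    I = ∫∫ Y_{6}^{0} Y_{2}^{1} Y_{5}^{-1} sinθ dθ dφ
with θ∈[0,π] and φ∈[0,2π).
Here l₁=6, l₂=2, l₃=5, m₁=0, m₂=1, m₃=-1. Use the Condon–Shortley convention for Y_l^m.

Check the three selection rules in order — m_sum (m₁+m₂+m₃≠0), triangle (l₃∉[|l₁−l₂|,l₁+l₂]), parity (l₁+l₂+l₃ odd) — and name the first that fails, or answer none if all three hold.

azimuthal sum: 0 + 1 − 1 = 0  ✓
4 ≤ 5 ≤ 8 (triangle on l)  ✓
L = 6 + 2 + 5 = 13 (odd)  ✗

parity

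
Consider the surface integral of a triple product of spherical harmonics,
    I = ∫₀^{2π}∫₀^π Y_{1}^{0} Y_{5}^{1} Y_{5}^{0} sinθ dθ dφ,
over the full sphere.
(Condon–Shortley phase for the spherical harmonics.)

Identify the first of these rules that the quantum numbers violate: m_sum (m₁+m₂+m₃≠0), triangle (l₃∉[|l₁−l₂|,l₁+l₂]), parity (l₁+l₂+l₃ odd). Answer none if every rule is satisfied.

m_sum

Σmᵢ = 1  ✗
l₃∈[|l₁−l₂|,l₁+l₂]=[4,6], have l₃=5
Σlᵢ = 11 ⇒ odd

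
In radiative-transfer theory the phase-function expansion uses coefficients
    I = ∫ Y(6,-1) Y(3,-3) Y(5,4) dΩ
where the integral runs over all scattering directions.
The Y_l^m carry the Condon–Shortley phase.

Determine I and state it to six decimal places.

0.072068

Rules hold: Σm=0, L=14 even, 3≤5≤9.
N = 13·7·11 = 1001
Δ = 4!·8!·2!/15! = 1/675675
Racah Σ t=1..3: t=1:−1/8640 t=2:+1/2304 t=3:−1/8640 = 7/34560
⇒ 3j(6 3 5; 0 0 0)² = 7/429, sgn -1
Racah Σ t=0..0: t=0:+1/241920 = 1/241920
⇒ 3j(6 3 5; -1 -3 4)² = 4/1001, sgn -1
4πI² = N·(3j₀)²·(3jₘ)² = 28/429
I = +1·√(0.0652681/4π) = 0.07206849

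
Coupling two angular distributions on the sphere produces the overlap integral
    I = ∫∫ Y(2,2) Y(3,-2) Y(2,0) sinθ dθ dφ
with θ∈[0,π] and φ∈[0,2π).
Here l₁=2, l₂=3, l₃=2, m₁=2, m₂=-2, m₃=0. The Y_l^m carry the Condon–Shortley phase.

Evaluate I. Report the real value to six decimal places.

0.000000

l₁+l₂+l₃=7 is odd: 3j(l;000)=0 ⇒ I=0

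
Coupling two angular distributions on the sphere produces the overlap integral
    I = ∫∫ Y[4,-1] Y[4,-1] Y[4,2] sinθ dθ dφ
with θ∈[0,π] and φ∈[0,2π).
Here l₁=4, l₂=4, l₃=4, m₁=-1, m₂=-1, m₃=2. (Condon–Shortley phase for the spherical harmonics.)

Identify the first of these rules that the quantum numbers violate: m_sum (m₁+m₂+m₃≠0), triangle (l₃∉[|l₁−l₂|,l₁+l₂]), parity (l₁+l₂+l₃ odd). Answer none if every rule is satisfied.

none

Σmᵢ = 0  ✓
l₃∈[|l₁−l₂|,l₁+l₂]=[0,8], have l₃=4  ✓
Σlᵢ = 12 ⇒ even  ✓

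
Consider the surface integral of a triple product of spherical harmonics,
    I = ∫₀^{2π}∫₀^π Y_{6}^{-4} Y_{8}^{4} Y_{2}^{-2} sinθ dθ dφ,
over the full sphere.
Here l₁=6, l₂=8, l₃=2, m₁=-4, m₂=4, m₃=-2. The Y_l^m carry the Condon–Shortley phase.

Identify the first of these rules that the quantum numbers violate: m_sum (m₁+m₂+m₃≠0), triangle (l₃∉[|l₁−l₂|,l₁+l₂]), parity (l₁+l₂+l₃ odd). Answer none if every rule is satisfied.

m_sum

azimuthal sum: -4 + 4 − 2 = -2  ✗
2 ≤ 2 ≤ 14 (triangle on l)
L = 6 + 8 + 2 = 16 (even)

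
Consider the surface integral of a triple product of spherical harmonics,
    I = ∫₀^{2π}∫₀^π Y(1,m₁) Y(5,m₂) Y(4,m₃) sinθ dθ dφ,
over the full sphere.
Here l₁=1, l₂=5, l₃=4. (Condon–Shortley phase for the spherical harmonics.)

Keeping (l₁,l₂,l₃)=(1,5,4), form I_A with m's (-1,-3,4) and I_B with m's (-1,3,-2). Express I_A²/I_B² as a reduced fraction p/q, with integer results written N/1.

Same 1,5,4: normalisation and zero-m 3j drop out of the ratio.
A: Δ: 2! 0! 8! / 11! → 1/495; sum: t=2:+1/80640 = 1/80640; 3j²(1 5 4; -1 -3 4) = Δ·Π!·Σ² = 1/495  (sign +1)
B: Δ: 2! 0! 8! / 11! → 1/495; sum: t=2:+1/2880 = 1/2880; 3j²(1 5 4; -1 3 -2) = Δ·Π!·Σ² = 28/495  (sign +1)
I_A²/I_B² = (1/495)/(28/495) = 1/28

1/28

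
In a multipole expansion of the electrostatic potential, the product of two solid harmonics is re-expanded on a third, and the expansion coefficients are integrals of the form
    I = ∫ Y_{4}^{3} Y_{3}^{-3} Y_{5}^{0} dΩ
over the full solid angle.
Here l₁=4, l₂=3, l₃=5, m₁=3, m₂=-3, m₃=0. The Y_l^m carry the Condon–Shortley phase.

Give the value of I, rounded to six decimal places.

-0.098140

Checks pass: Σm=0; 12 even; l₃=5∈[1,7].
(2·4+1)(2·3+1)(2·5+1) = 693
Δ: 2! 6! 4! / 13! → 1/180180
sum: t=0:+1/576 t=1:−1/144 t=2:+1/576 = -1/288
3j²(4 3 5; 0 0 0) = Δ·Π!·Σ² = 20/1001  (sign +1)
sum: t=0:+1/5760 = 1/5760
3j²(4 3 5; 3 -3 0) = Δ·Π!·Σ² = 5/572  (sign -1)
combine: 4πI² = 693·20/1001·5/572 = 225/1859
take √, sign -1: I = -0.09814013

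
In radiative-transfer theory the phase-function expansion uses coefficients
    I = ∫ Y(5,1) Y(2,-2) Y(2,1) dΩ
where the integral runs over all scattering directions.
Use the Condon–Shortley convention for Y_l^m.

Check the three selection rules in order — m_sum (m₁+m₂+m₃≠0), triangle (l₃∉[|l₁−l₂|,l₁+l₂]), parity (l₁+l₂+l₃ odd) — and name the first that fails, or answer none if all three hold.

triangle

m₁+m₂+m₃ = 1 − 2 + 1 = 0  ✓
triangle: |5−2|=3 ≤ l₃=2 ≤ 5+2=7  ✗
parity: l₁+l₂+l₃ = 9 is odd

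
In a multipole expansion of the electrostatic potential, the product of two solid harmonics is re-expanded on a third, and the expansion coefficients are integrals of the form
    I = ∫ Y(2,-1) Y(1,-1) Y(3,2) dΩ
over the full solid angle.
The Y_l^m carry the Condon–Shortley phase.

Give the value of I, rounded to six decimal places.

Rules hold: Σm=0, L=6 even, 1≤3≤3.
N = 5·3·7 = 105
Δ = 0!·4!·2!/7! = 1/105
Racah Σ t=0..0: t=0:+1/4 = 1/4
⇒ 3j(2 1 3; 0 0 0)² = 3/35, sgn -1
Racah Σ t=0..0: t=0:+1/12 = 1/12
⇒ 3j(2 1 3; -1 -1 2)² = 2/21, sgn -1
4πI² = N·(3j₀)²·(3jₘ)² = 6/7
I = +1·√(0.857143/4π) = 0.26116903

0.261169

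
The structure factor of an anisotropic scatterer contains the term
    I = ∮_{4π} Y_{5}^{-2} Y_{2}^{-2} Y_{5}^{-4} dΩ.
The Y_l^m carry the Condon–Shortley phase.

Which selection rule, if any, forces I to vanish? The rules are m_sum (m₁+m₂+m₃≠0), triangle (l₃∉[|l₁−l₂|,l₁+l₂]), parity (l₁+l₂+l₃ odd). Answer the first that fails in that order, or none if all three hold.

m₁+m₂+m₃ = -2 − 2 − 4 = -8  ✗
triangle: |5−2|=3 ≤ l₃=5 ≤ 5+2=7
parity: l₁+l₂+l₃ = 12 is even

m_sum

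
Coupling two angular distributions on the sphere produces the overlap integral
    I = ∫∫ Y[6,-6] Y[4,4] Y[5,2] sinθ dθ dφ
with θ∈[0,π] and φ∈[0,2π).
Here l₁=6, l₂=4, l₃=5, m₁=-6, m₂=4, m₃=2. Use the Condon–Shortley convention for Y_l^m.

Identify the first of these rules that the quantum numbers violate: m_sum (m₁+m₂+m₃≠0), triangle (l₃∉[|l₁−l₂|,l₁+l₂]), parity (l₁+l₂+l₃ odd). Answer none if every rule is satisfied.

Σmᵢ = 0  ✓
l₃∈[|l₁−l₂|,l₁+l₂]=[2,10], have l₃=5  ✓
Σlᵢ = 15 ⇒ odd  ✗

parity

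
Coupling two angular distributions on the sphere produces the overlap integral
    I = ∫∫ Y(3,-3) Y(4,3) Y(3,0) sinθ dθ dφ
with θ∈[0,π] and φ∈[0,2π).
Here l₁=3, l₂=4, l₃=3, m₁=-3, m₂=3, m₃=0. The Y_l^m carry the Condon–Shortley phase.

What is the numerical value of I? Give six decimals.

Rules hold: Σm=0, L=10 even, 1≤3≤7.
N = 7·9·7 = 441
Δ = 4!·2!·4!/11! = 1/34650
Racah Σ t=1..3: t=1:−1/72 t=2:+1/16 t=3:−1/72 = 5/144
⇒ 3j(3 4 3; 0 0 0)² = 2/77, sgn -1
Racah Σ t=4..4: t=4:+1/288 = 1/288
⇒ 3j(3 4 3; -3 3 0)² = 1/22, sgn -1
4πI² = N·(3j₀)²·(3jₘ)² = 63/121
I = +1·√(0.520661/4π) = 0.20355073

0.203551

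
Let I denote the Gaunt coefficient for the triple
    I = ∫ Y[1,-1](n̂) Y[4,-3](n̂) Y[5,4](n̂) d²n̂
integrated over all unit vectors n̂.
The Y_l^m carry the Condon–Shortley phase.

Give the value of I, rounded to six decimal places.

Checks pass: Σm=0; 10 even; l₃=5∈[3,5].
(2·1+1)(2·4+1)(2·5+1) = 297
Δ: 0! 2! 8! / 11! → 1/495
sum: t=0:+1/576 = 1/576
3j²(1 4 5; 0 0 0) = Δ·Π!·Σ² = 5/99  (sign -1)
sum: t=0:+1/10080 = 1/10080
3j²(1 4 5; -1 -3 4) = Δ·Π!·Σ² = 4/55  (sign -1)
combine: 4πI² = 297·5/99·4/55 = 12/11
take √, sign +1: I = 0.29463840

0.294638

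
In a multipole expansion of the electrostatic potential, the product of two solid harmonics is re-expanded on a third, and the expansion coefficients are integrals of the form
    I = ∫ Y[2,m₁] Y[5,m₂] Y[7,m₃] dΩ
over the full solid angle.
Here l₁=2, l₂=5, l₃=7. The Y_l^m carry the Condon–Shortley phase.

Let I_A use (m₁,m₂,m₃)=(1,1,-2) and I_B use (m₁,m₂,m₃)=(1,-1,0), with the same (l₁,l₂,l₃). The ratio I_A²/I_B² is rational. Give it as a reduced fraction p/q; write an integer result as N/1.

12/7

Shared (l₁,l₂,l₃)=(2,5,7): N and (l;000)² cancel in I_A²/I_B².
A: Δ = 0!·4!·10!/15! = 1/15015; Racah Σ t=0..0: t=0:+1/103680 = 1/103680; ⇒ 3j(2 5 7; 1 1 -2)² = 4/143, sgn -1
B: Δ = 0!·4!·10!/15! = 1/15015; Racah Σ t=0..0: t=0:+1/103680 = 1/103680; ⇒ 3j(2 5 7; 1 -1 0)² = 7/429, sgn -1
I_A²/I_B² = (4/143)/(7/429) = 12/7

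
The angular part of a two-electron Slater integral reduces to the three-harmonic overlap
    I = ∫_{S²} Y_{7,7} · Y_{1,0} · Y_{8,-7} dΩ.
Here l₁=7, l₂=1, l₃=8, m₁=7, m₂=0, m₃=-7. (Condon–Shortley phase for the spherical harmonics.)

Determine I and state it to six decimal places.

Checks pass: Σm=0; 16 even; l₃=8∈[6,8].
(2·7+1)(2·1+1)(2·8+1) = 765
Δ: 0! 14! 2! / 17! → 1/2040
sum: t=0:+1/25401600 = 1/25401600
3j²(7 1 8; 0 0 0) = Δ·Π!·Σ² = 8/255  (sign +1)
sum: t=0:+1/87178291200 = 1/87178291200
3j²(7 1 8; 7 0 -7) = Δ·Π!·Σ² = 1/136  (sign -1)
combine: 4πI² = 765·8/255·1/136 = 3/17
take √, sign -1: I = -0.11850352

-0.118504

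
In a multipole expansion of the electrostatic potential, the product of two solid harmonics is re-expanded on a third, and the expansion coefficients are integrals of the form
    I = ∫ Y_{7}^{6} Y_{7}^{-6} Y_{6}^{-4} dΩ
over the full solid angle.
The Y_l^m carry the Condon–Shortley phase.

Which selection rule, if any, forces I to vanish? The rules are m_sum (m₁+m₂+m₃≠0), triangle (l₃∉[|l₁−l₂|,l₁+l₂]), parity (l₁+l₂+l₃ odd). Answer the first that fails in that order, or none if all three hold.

Σmᵢ = -4  ✗
l₃∈[|l₁−l₂|,l₁+l₂]=[0,14], have l₃=6
Σlᵢ = 20 ⇒ even

m_sum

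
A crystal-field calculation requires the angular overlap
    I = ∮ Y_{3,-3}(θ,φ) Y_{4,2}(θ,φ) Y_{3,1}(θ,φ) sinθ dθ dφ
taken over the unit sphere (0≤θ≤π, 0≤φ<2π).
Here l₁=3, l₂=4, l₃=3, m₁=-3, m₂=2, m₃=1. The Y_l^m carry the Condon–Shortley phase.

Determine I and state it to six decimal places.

-0.188451

m-sum 0 ✓  L=10 even ✓  1≤3≤7 ✓
Π(2lᵢ+1) = 7×9×7 = 441
triangle coeff Δ(3,4,3) = 1/34650
Σ_t [1,3]: t=1:−1/72 t=2:+1/16 t=3:−1/72 = 5/144
(3j)²=2/77 [(3 4 3; 0 0 0)], sign=-1
Σ_t [4,4]: t=4:+1/192 = 1/192
(3j)²=3/77 [(3 4 3; -3 2 1)], sign=+1
⇒ 4πI² = 54/121
I = (-1)√(54/121/(4π)) = -0.18845135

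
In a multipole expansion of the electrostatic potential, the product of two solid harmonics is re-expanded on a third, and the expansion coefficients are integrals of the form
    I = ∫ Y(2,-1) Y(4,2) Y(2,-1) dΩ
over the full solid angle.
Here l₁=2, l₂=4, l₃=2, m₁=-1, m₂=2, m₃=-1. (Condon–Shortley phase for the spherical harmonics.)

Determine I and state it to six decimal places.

Checks pass: Σm=0; 8 even; l₃=2∈[2,6].
(2·2+1)(2·4+1)(2·2+1) = 225
Δ: 4! 0! 4! / 9! → 1/630
sum: t=2:+1/16 = 1/16
3j²(2 4 2; 0 0 0) = Δ·Π!·Σ² = 2/35  (sign +1)
sum: t=3:−1/36 = -1/36
3j²(2 4 2; -1 2 -1) = Δ·Π!·Σ² = 4/63  (sign +1)
combine: 4πI² = 225·2/35·4/63 = 40/49
take √, sign +1: I = 0.25487487

0.254875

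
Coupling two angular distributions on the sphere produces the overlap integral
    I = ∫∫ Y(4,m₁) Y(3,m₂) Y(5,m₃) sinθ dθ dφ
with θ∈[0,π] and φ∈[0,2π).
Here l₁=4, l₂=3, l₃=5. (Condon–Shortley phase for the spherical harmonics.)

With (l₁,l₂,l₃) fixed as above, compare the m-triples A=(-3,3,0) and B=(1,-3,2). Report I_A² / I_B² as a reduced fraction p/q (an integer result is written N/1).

Same 4,3,5: normalisation and zero-m 3j drop out of the ratio.
A: Δ: 2! 6! 4! / 13! → 1/180180; sum: t=2:+1/5760 = 1/5760; 3j²(4 3 5; -3 3 0) = Δ·Π!·Σ² = 5/572  (sign -1)
B: Δ: 2! 6! 4! / 13! → 1/180180; sum: t=0:+1/1728 = 1/1728; 3j²(4 3 5; 1 -3 2) = Δ·Π!·Σ² = 25/858  (sign -1)
I_A²/I_B² = (5/572)/(25/858) = 3/10

3/10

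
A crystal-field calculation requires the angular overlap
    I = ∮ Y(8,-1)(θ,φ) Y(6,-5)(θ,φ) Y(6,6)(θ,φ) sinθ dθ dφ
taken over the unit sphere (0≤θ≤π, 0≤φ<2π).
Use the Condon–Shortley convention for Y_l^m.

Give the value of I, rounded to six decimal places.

m-sum 0 ✓  L=20 even ✓  2≤6≤14 ✓
Π(2lᵢ+1) = 17×13×13 = 2873
triangle coeff Δ(8,6,6) = 1/1309458150
Σ_t [2,6]: t=2:+1/49766400 t=3:−1/3110400 t=4:+1/1327104 t=5:−1/3110400 t=6:+1/49766400 = 1/6635520
(3j)²=350/46189 [(8 6 6; 0 0 0)], sign=+1
Σ_t [1,1]: t=1:−1/4877107200 = -1/4877107200
(3j)²=33/29393 [(8 6 6; -1 -5 6)], sign=-1
⇒ 4πI² = 150/6137
I = (-1)√(150/6137/(4π)) = -0.04410244

-0.044102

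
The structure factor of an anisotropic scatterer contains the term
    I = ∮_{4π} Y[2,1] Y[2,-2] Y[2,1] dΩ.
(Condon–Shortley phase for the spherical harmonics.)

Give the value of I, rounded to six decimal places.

0.220728

Rules hold: Σm=0, L=6 even, 0≤2≤4.
N = 5·5·5 = 125
Δ = 2!·2!·2!/7! = 1/630
Racah Σ t=0..2: t=0:+1/8 t=1:−1/1 t=2:+1/8 = -3/4
⇒ 3j(2 2 2; 0 0 0)² = 2/35, sgn -1
Racah Σ t=0..0: t=0:+1/4 = 1/4
⇒ 3j(2 2 2; 1 -2 1)² = 3/35, sgn -1
4πI² = N·(3j₀)²·(3jₘ)² = 30/49
I = +1·√(0.612245/4π) = 0.22072812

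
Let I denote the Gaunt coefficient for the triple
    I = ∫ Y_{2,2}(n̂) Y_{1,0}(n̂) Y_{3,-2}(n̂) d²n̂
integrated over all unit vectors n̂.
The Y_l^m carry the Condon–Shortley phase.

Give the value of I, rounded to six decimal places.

m-sum 0 ✓  L=6 even ✓  1≤3≤3 ✓
Π(2lᵢ+1) = 5×3×7 = 105
triangle coeff Δ(2,1,3) = 1/105
Σ_t [0,0]: t=0:+1/4 = 1/4
(3j)²=3/35 [(2 1 3; 0 0 0)], sign=-1
Σ_t [0,0]: t=0:+1/24 = 1/24
(3j)²=1/21 [(2 1 3; 2 0 -2)], sign=-1
⇒ 4πI² = 3/7
I = (+1)√(3/7/(4π)) = 0.18467439

0.184674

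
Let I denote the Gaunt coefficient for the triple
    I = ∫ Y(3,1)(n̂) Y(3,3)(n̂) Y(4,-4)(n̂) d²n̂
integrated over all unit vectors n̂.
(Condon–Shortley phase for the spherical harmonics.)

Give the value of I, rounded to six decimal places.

m-sum 0 ✓  L=10 even ✓  0≤4≤6 ✓
Π(2lᵢ+1) = 7×7×9 = 441
triangle coeff Δ(3,3,4) = 1/34650
Σ_t [0,2]: t=0:+1/72 t=1:−1/16 t=2:+1/72 = -5/144
(3j)²=2/77 [(3 3 4; 0 0 0)], sign=-1
Σ_t [2,2]: t=2:+1/1152 = 1/1152
(3j)²=1/33 [(3 3 4; 1 3 -4)], sign=+1
⇒ 4πI² = 42/121
I = (-1)√(42/121/(4π)) = -0.16619847

-0.166198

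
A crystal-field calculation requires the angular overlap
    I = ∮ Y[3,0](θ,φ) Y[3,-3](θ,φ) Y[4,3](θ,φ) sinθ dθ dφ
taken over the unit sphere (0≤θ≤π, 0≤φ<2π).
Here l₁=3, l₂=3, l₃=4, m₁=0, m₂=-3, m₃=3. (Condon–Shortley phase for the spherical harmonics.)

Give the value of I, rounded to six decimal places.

Checks pass: Σm=0; 10 even; l₃=4∈[0,6].
(2·3+1)(2·3+1)(2·4+1) = 441
Δ: 2! 4! 4! / 11! → 1/34650
sum: t=0:+1/72 t=1:−1/16 t=2:+1/72 = -5/144
3j²(3 3 4; 0 0 0) = Δ·Π!·Σ² = 2/77  (sign -1)
sum: t=0:+1/288 = 1/288
3j²(3 3 4; 0 -3 3) = Δ·Π!·Σ² = 1/22  (sign -1)
combine: 4πI² = 441·2/77·1/22 = 63/121
take √, sign +1: I = 0.20355073

0.203551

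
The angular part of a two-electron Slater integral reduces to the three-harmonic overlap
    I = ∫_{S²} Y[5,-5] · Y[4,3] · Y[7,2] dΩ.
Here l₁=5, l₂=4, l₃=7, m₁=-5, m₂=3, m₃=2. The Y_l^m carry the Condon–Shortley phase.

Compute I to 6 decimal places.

Checks pass: Σm=0; 16 even; l₃=7∈[1,9].
(2·5+1)(2·4+1)(2·7+1) = 1485
Δ: 2! 8! 6! / 17! → 1/6126120
sum: t=0:+1/69120 t=1:−1/20736 t=2:+1/69120 = -1/51840
3j²(5 4 7; 0 0 0) = Δ·Π!·Σ² = 280/21879  (sign +1)
sum: t=2:+1/9676800 = 1/9676800
3j²(5 4 7; -5 3 2) = Δ·Π!·Σ² = 27/19448  (sign -1)
combine: 4πI² = 1485·280/21879·27/19448 = 14175/537251
take √, sign -1: I = -0.04582136

-0.045821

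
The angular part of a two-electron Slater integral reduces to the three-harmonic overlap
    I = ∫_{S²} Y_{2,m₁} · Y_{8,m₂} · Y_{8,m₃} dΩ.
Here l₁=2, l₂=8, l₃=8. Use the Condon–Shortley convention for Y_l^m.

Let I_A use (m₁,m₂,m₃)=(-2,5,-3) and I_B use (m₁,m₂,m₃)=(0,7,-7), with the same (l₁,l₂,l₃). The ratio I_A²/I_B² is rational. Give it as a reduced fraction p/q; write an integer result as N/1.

Same 2,8,8: normalisation and zero-m 3j drop out of the ratio.
A: Δ: 2! 2! 14! / 19! → 1/348840; sum: t=2:+1/958003200 = 1/958003200; 3j²(2 8 8; -2 5 -3) = Δ·Π!·Σ² = 13/969  (sign -1)
B: Δ: 2! 2! 14! / 19! → 1/348840; sum: t=1:−1/87178291200 t=2:+1/24908083200 = 1/34871316480; 3j²(2 8 8; 0 7 -7) = Δ·Π!·Σ² = 125/7752  (sign -1)
I_A²/I_B² = (13/969)/(125/7752) = 104/125

104/125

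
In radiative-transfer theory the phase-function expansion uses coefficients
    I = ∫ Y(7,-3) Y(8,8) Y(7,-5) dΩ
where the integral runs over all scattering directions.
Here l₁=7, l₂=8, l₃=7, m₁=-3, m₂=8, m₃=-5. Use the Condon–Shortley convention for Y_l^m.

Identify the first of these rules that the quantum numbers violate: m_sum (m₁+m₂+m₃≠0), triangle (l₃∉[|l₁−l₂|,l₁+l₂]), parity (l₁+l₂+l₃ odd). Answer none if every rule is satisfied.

m₁+m₂+m₃ = -3 + 8 − 5 = 0  ✓
triangle: |7−8|=1 ≤ l₃=7 ≤ 7+8=15  ✓
parity: l₁+l₂+l₃ = 22 is even  ✓

none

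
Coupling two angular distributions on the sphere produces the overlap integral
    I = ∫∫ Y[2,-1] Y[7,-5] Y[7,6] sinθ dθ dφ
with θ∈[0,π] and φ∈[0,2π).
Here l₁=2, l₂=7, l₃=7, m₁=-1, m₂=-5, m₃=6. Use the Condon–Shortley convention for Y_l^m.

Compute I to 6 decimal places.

0.196071

Rules hold: Σm=0, L=16 even, 5≤7≤9.
N = 5·15·15 = 1125
Δ = 2!·2!·12!/17! = 1/185640
Racah Σ t=0..2: t=0:+1/2419200 t=1:−1/518400 t=2:+1/2419200 = -1/907200
⇒ 3j(2 7 7; 0 0 0)² = 56/3315, sgn +1
Racah Σ t=1..2: t=1:−1/79833600 t=2:+1/958003200 = -1/87091200
⇒ 3j(2 7 7; -1 -5 6)² = 121/4760, sgn +1
4πI² = N·(3j₀)²·(3jₘ)² = 1815/3757
I = +1·√(0.483098/4π) = 0.19607074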